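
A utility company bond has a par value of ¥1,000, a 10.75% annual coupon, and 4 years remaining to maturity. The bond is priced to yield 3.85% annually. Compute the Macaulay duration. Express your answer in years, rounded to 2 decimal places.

3.52 years

Periodic yield y = 0.0385. Discount each cash flow and weight by its year:
  t   CF        PV=CF/(1+0.0385)^t    t·PV
  1       107.50       103.5147       103.5147
  2       107.50        99.6771       199.3542
  3       107.50        95.9818       287.9454
  4     1,107.50       952.1771     3,808.7084
  Σ                  1,251.3507     4,399.5228
Price P = Σ PV = 1,251.3507.
Macaulay duration = Σ(t·PV) / P = 4,399.5228 / 1,251.3507 = 3.51582 years.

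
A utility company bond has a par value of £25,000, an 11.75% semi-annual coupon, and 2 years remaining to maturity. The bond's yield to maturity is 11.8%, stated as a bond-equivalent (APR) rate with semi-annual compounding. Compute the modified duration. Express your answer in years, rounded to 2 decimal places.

Periodic yield y = 0.059. First find Macaulay duration:
  t   CF        PV=CF/(1+0.059)^t    t·PV
  1     1,468.75     1,386.9216     1,386.9216
  2     1,468.75     1,309.6521     2,619.3043
  3     1,468.75     1,236.6876     3,710.0627
  4    26,468.75    21,045.0321    84,180.1282
  Σ                 24,978.2934    91,896.4169
P = 24,978.2934; Macaulay duration = 91,896.4169 / 24,978.2934 = 3.67905 half-year periods = 1.83953 years.
Modified duration = D_Mac / (1 + y) = 1.83953 / 1.059 = 1.73704 years.

1.74 years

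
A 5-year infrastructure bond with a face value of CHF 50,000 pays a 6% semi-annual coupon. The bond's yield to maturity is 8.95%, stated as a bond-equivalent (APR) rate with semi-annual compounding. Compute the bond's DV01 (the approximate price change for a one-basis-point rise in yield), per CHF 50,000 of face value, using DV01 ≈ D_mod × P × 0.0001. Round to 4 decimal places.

CHF 18.3689

Periodic yield y = 0.04475.
  t   CF        PV=CF/(1+0.04475)^t    t·PV
  1     1,500.00     1,435.7502     1,435.7502
  2     1,500.00     1,374.2524     2,748.5048
  3     1,500.00     1,315.3887     3,946.1662
  4     1,500.00     1,259.0464     5,036.1856
  5     1,500.00     1,205.1174     6,025.5870
  6     1,500.00     1,153.4984     6,920.9901
  7     1,500.00     1,104.0903     7,728.6322
  8     1,500.00     1,056.7986     8,454.3886
  9     1,500.00     1,011.5325     9,103.7925
  10   51,500.00    33,241.7157   332,417.1570
  Σ                 44,157.1906   383,817.1543
P = 44,157.1906; D_Mac = 8.69206 half-year periods = 4.34603 yrs; D_mod = 4.15988 yrs.
DV01 ≈ 4.15988 × 44,157.1906 × 0.0001 = 18.368852.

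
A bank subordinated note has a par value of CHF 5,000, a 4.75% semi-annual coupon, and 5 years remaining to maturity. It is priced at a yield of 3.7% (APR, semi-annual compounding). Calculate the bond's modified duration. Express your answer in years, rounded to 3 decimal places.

Periodic yield y = 0.0185. First find Macaulay duration:
  t   CF        PV=CF/(1+0.0185)^t    t·PV
  1       118.75       116.5930       116.5930
  2       118.75       114.4752       228.9505
  3       118.75       112.3959       337.1877
  4       118.75       110.3544       441.4174
  5       118.75       108.3499       541.7494
  6       118.75       106.3818       638.2909
  7       118.75       104.4495       731.1465
  8       118.75       102.5523       820.4183
  9       118.75       100.6895       906.2058
  10    5,118.75     4,261.4126    42,614.1260
  Σ                  5,237.6542    47,376.0856
P = 5,237.6542; Macaulay duration = 47,376.0856 / 5,237.6542 = 9.04529 half-year periods = 4.52264 years.
Modified duration = D_Mac / (1 + y) = 4.52264 / 1.0185 = 4.44049 years.

4.440 years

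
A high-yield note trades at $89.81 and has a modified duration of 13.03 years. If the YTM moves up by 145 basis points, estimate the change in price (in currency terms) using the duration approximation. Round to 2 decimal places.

-$16.97

Duration approximation: ΔP/P ≈ -D_mod · Δy = -13.03 × (+0.0145) = -0.188935.
ΔP ≈ 89.81 × (-0.188935) = -16.96825235.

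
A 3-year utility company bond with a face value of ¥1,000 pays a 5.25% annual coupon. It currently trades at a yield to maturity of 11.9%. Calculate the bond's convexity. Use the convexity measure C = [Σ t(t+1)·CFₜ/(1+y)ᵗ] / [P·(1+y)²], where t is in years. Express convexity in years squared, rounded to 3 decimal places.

8.898

With y = 0.119:
  t   CF        PV=CF/(1+0.119)^t    t·PV        t(t+1)·PV
  1        52.50        46.9169        46.9169          93.8338
  2        52.50        41.9275        83.8550         251.5651
  3     1,052.50       751.1589     2,253.4768       9,013.9074
  Σ                    840.0034     2,384.2488       9,359.3062
P = 840.0034.
Convexity = Σ t(t+1)·PV / [P·(1+y)²] = 9,359.3062 / (840.0034 × 1.252161) = 8.89821.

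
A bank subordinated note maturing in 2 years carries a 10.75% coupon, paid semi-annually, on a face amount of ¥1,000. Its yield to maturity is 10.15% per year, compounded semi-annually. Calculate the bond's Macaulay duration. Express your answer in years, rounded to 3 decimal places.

1.853 years

Periodic yield y = 0.05075. Discount each cash flow and weight by its period:
  t   CF        PV=CF/(1+0.05075)^t    t·PV
  1        53.75        51.1539        51.1539
  2        53.75        48.6833        97.3665
  3        53.75        46.3319       138.9958
  4     1,053.75       864.4502     3,457.8009
  Σ                  1,010.6193     3,745.3171
Price P = Σ PV = 1,010.6193.
Macaulay duration = Σ(t·PV) / P = 3,745.3171 / 1,010.6193 = 3.70596 half-year periods.
In years: 3.70596 / 2 = 1.85298 years.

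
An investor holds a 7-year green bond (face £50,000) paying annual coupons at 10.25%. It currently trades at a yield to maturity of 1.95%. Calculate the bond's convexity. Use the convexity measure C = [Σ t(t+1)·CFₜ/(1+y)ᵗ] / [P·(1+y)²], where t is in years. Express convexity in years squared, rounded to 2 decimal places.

With y = 0.0195:
  t   CF        PV=CF/(1+0.0195)^t    t·PV        t(t+1)·PV
  1     5,125.00     5,026.9740     5,026.9740      10,053.9480
  2     5,125.00     4,930.8230     9,861.6459      29,584.9378
  3     5,125.00     4,836.5110    14,509.5330      58,038.1319
  4     5,125.00     4,744.0029    18,976.0117      94,880.0587
  5     5,125.00     4,653.2643    23,266.3214     139,597.9285
  6     5,125.00     4,564.2612    27,385.5671     191,698.9700
  7    55,125.00    48,154.6235   337,082.3645   2,696,658.9162
  Σ                 76,910.4599   436,108.4177   3,220,512.8911
P = 76,910.4599.
Convexity = Σ t(t+1)·PV / [P·(1+y)²] = 3,220,512.8911 / (76,910.4599 × 1.039380) = 40.28702.

40.29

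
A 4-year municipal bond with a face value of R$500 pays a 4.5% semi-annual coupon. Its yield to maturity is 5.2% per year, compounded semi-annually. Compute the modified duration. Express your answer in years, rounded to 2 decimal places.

3.61 years

Periodic yield y = 0.026. First find Macaulay duration:
  t   CF        PV=CF/(1+0.026)^t    t·PV
  1        11.25        10.9649        10.9649
  2        11.25        10.6870        21.3741
  3        11.25        10.4162        31.2487
  4        11.25        10.1523        40.6091
  5        11.25         9.8950        49.4750
  6        11.25         9.6442        57.8655
  7        11.25         9.3999        65.7990
  8       511.25       416.3460     3,330.7683
  Σ                    487.5056     3,608.1045
P = 487.5056; Macaulay duration = 3,608.1045 / 487.5056 = 7.40116 half-year periods = 3.70058 years.
Modified duration = D_Mac / (1 + y) = 3.70058 / 1.026 = 3.60680 years.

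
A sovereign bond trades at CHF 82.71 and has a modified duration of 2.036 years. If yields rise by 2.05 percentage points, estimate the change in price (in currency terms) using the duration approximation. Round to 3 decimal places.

-CHF 3.452

Duration approximation: ΔP/P ≈ -D_mod · Δy = -2.036 × (+0.0205) = -0.041738.
ΔP ≈ 82.71 × (-0.041738) = -3.45214998.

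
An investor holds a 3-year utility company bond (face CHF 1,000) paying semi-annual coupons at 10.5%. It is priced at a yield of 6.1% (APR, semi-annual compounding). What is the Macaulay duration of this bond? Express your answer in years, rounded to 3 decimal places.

2.672 years

Periodic yield y = 0.0305. Discount each cash flow and weight by its period:
  t   CF        PV=CF/(1+0.0305)^t    t·PV
  1        52.50        50.9461        50.9461
  2        52.50        49.4383        98.8766
  3        52.50        47.9750       143.9251
  4        52.50        46.5551       186.2204
  5        52.50        45.1772       225.8860
  6     1,052.50       878.8892     5,273.3352
  Σ                  1,118.9810     5,979.1894
Price P = Σ PV = 1,118.9810.
Macaulay duration = Σ(t·PV) / P = 5,979.1894 / 1,118.9810 = 5.34342 half-year periods.
In years: 5.34342 / 2 = 2.67171 years.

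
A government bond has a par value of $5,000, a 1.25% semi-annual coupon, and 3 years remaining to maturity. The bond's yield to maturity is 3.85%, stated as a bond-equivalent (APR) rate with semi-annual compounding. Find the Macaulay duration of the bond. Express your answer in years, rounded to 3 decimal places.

Periodic yield y = 0.01925. Discount each cash flow and weight by its period:
  t   CF        PV=CF/(1+0.01925)^t    t·PV
  1        31.25        30.6598        30.6598
  2        31.25        30.0807        60.1615
  3        31.25        29.5126        88.5379
  4        31.25        28.9552       115.8210
  5        31.25        28.4084       142.0419
  6     5,031.25     4,487.3669    26,924.2012
  Σ                  4,634.9837    27,361.4232
Price P = Σ PV = 4,634.9837.
Macaulay duration = Σ(t·PV) / P = 27,361.4232 / 4,634.9837 = 5.90324 half-year periods.
In years: 5.90324 / 2 = 2.95162 years.

2.952 years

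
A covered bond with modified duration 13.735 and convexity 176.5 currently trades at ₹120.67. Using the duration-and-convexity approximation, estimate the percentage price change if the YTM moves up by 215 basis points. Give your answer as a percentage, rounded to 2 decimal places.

Duration effect: -D_mod·Δy = -13.735 × (+0.0215) = -0.2953025
Convexity effect: ½·C·(Δy)² = 0.5 × 176.5 × (0.0215)² = +0.0407935625
ΔP/P ≈ -0.2953025 + 0.0407935625 = -0.2545089375
= -25.45089375%.

-25.45%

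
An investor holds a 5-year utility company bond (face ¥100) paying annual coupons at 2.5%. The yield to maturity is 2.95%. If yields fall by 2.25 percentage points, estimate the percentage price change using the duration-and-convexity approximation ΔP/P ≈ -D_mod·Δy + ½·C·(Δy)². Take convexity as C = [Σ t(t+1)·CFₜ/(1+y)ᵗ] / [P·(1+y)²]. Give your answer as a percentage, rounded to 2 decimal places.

+11.07%

With y = 0.0295:
  t   CF        PV=CF/(1+0.0295)^t    t·PV        t(t+1)·PV
  1         2.50         2.4284         2.4284           4.8567
  2         2.50         2.3588         4.7176          14.1527
  3         2.50         2.2912         6.8736          27.4943
  4         2.50         2.2255         8.9021          44.5107
  5       102.50        88.6323       443.1616       2,658.9696
  Σ                     97.9362       466.0832       2,749.9839
P = 97.9362; D_Mac = 4.75905 yrs; D_mod = 4.62268 yrs; C = 26.49319.
Duration effect: -4.62268 × (-0.0225) = +0.104010
Convexity effect: 0.5 × 26.49319 × (-0.0225)² = +0.0067061
ΔP/P ≈ +0.104010 + 0.0067061 = +0.110716 = +11.0716%.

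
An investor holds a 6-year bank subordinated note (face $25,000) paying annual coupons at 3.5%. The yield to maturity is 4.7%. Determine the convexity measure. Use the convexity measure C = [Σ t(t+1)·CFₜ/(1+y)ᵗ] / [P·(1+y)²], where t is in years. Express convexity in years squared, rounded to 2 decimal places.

34.06

With y = 0.047:
  t   CF        PV=CF/(1+0.047)^t    t·PV        t(t+1)·PV
  1       875.00       835.7211       835.7211       1,671.4422
  2       875.00       798.2055     1,596.4109       4,789.2327
  3       875.00       762.3739     2,287.1216       9,148.4866
  4       875.00       728.1508     2,912.6032      14,563.0158
  5       875.00       695.4640     3,477.3199      20,863.9195
  6    25,875.00    19,642.6586   117,855.9516     824,991.6611
  Σ                 23,462.5738   128,965.1283     876,027.7580
P = 23,462.5738.
Convexity = Σ t(t+1)·PV / [P·(1+y)²] = 876,027.7580 / (23,462.5738 × 1.096209) = 34.06033.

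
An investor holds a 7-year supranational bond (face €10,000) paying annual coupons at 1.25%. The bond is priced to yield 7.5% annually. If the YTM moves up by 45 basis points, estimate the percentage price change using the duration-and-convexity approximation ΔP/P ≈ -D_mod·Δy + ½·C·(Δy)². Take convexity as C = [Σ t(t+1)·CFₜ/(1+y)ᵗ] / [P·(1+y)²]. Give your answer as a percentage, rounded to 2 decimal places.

-2.75%

With y = 0.075:
  t   CF        PV=CF/(1+0.075)^t    t·PV        t(t+1)·PV
  1       125.00       116.2791       116.2791         232.5581
  2       125.00       108.1666       216.3332         648.9995
  3       125.00       100.6201       301.8602       1,207.4409
  4       125.00        93.6001       374.4003       1,872.0013
  5       125.00        87.0698       435.3491       2,612.0949
  6       125.00        80.9952       485.9711       3,401.7980
  7    10,125.00     6,102.8934    42,720.2536     341,762.0288
  Σ                  6,689.6242    44,650.4466     351,736.9214
P = 6,689.6242; D_Mac = 6.67458 yrs; D_mod = 6.20891 yrs; C = 45.49873.
Duration effect: -6.20891 × (+0.0045) = -0.027940
Convexity effect: 0.5 × 45.49873 × (0.0045)² = +0.0004607
ΔP/P ≈ -0.027940 + 0.0004607 = -0.027479 = -2.7479%.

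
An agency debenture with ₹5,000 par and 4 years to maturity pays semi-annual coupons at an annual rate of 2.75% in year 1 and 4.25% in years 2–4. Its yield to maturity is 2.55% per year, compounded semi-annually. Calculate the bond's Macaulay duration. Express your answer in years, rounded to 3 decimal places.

Periodic yield y = 0.01275. Discount each cash flow and weight by its period:
  t   CF        PV=CF/(1+0.01275)^t    t·PV
  1        68.75        67.8845        67.8845
  2        68.75        67.0298       134.0597
  3       106.25       102.2874       306.8622
  4       106.25       100.9997       403.9987
  5       106.25        99.7281       498.6407
  6       106.25        98.4726       590.8356
  7       106.25        97.2329       680.6302
  8     5,106.25     4,614.0687    36,912.5498
  Σ                  5,247.7037    39,595.4613
Price P = Σ PV = 5,247.7037.
Macaulay duration = Σ(t·PV) / P = 39,595.4613 / 5,247.7037 = 7.54529 half-year periods.
In years: 7.54529 / 2 = 3.77265 years.

3.773 years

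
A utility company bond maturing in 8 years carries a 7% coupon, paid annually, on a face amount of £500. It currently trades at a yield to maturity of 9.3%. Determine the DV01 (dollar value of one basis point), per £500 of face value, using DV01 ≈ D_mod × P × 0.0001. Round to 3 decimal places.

£0.250

Periodic yield y = 0.093.
  t   CF        PV=CF/(1+0.093)^t    t·PV
  1        35.00        32.0220        32.0220
  2        35.00        29.2973        58.5946
  3        35.00        26.8045        80.4135
  4        35.00        24.5238        98.0951
  5        35.00        22.4371       112.1856
  6        35.00        20.5280       123.1681
  7        35.00        18.7814       131.4695
  8       535.00       262.6591     2,101.2730
  Σ                    437.0532     2,737.2214
P = 437.0532; D_Mac = 6.26290 yrs; D_mod = 5.73001 yrs.
DV01 ≈ 5.73001 × 437.0532 × 0.0001 = 0.250432.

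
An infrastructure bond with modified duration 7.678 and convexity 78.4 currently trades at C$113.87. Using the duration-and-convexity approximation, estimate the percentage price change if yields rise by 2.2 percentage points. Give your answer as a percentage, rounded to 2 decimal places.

-14.99%

Duration effect: -D_mod·Δy = -7.678 × (+0.022) = -0.168916
Convexity effect: ½·C·(Δy)² = 0.5 × 78.4 × (0.022)² = +0.0189728
ΔP/P ≈ -0.168916 + 0.0189728 = -0.1499432
= -14.99432%.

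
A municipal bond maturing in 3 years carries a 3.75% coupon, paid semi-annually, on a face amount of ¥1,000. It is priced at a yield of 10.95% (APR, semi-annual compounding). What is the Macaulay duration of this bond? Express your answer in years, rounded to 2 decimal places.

2.85 years

Periodic yield y = 0.05475. Discount each cash flow and weight by its period:
  t   CF        PV=CF/(1+0.05475)^t    t·PV
  1        18.75        17.7767        17.7767
  2        18.75        16.8540        33.7079
  3        18.75        15.9791        47.9373
  4        18.75        15.1497        60.5987
  5        18.75        14.3633        71.8164
  6     1,018.75       739.8956     4,439.3733
  Σ                    820.0183     4,671.2104
Price P = Σ PV = 820.0183.
Macaulay duration = Σ(t·PV) / P = 4,671.2104 / 820.0183 = 5.69647 half-year periods.
In years: 5.69647 / 2 = 2.84824 years.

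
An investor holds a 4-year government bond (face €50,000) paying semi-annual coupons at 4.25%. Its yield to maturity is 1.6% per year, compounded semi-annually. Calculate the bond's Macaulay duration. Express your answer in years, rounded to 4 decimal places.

3.7365 years

Periodic yield y = 0.008. Discount each cash flow and weight by its period:
  t   CF        PV=CF/(1+0.008)^t    t·PV
  1     1,062.50     1,054.0675     1,054.0675
  2     1,062.50     1,045.7018     2,091.4037
  3     1,062.50     1,037.4026     3,112.2079
  4     1,062.50     1,029.1693     4,116.6771
  5     1,062.50     1,021.0013     5,105.0063
  6     1,062.50     1,012.8981     6,077.3885
  7     1,062.50     1,004.8592     7,034.0144
  8    51,062.50    47,909.0784   383,272.6275
  Σ                 55,114.1782   411,863.3928
Price P = Σ PV = 55,114.1782.
Macaulay duration = Σ(t·PV) / P = 411,863.3928 / 55,114.1782 = 7.47291 half-year periods.
In years: 7.47291 / 2 = 3.73646 years.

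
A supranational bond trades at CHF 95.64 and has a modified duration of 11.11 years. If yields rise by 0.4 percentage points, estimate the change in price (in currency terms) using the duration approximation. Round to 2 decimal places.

Duration approximation: ΔP/P ≈ -D_mod · Δy = -11.11 × (+0.004) = -0.044440.
ΔP ≈ 95.64 × (-0.044440) = -4.2502416.

-CHF 4.25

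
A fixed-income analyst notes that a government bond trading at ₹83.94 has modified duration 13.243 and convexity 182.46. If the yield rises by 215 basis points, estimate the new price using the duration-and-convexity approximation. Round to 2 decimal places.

₹63.58

Duration effect: -D_mod·Δy = -13.243 × (+0.0215) = -0.2847245
Convexity effect: ½·C·(Δy)² = 0.5 × 182.46 × (0.0215)² = +0.0421710675
ΔP/P ≈ -0.2847245 + 0.0421710675 = -0.2425534325
New price ≈ 83.94 × (1 - 0.2425534325) = 63.58006487595.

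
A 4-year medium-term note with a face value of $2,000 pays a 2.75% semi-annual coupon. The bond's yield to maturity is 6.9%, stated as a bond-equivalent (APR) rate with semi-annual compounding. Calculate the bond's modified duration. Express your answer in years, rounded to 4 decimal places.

Periodic yield y = 0.0345. First find Macaulay duration:
  t   CF        PV=CF/(1+0.0345)^t    t·PV
  1        27.50        26.5829        26.5829
  2        27.50        25.6964        51.3927
  3        27.50        24.8394        74.5182
  4        27.50        24.0110        96.0441
  5        27.50        23.2103       116.0514
  6        27.50        22.4362       134.6173
  7        27.50        21.6880       151.8159
  8     2,027.50     1,545.6704    12,365.3636
  Σ                  1,714.1346    13,016.3861
P = 1,714.1346; Macaulay duration = 13,016.3861 / 1,714.1346 = 7.59356 half-year periods = 3.79678 years.
Modified duration = D_Mac / (1 + y) = 3.79678 / 1.0345 = 3.67016 years.

3.6702 years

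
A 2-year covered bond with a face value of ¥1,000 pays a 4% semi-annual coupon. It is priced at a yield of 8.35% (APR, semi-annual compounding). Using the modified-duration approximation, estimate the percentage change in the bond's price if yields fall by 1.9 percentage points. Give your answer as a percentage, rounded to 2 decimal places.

Periodic yield y = 0.04175. Modified duration first:
  t   CF        PV=CF/(1+0.04175)^t    t·PV
  1        20.00        19.1985        19.1985
  2        20.00        18.4291        36.8581
  3        20.00        17.6905        53.0714
  4     1,020.00       866.0563     3,464.2253
  Σ                    921.3743     3,573.3533
P = 921.3743; D_Mac = 3.87829 half-year periods = 1.93914 yrs; D_mod = 1.93914/(1+0.04175) = 1.86143 yrs.
ΔP/P ≈ -D_mod · Δy = -1.86143 × (-0.019) = +0.035367 = +3.5367%.

+3.54%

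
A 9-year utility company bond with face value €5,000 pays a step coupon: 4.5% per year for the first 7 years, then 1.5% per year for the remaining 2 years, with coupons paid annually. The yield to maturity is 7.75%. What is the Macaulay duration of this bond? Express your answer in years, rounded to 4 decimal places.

Periodic yield y = 0.0775. Discount each cash flow and weight by its year:
  t   CF        PV=CF/(1+0.0775)^t    t·PV
  1       225.00       208.8167       208.8167
  2       225.00       193.7974       387.5948
  3       225.00       179.8584       539.5751
  4       225.00       166.9219       667.6877
  5       225.00       154.9159       774.5797
  6       225.00       143.7735       862.6410
  7       225.00       133.4325       934.0274
  8        75.00        41.2784       330.2273
  9     5,075.00     2,592.2718    23,330.4463
  Σ                  3,815.0666    28,035.5961
Price P = Σ PV = 3,815.0666.
Macaulay duration = Σ(t·PV) / P = 28,035.5961 / 3,815.0666 = 7.34865 years.

7.3487 years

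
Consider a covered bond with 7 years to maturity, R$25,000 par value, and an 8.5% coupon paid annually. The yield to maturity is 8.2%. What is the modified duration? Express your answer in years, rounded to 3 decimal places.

Periodic yield y = 0.082. First find Macaulay duration:
  t   CF        PV=CF/(1+0.082)^t    t·PV
  1     2,125.00     1,963.9556     1,963.9556
  2     2,125.00     1,815.1161     3,630.2322
  3     2,125.00     1,677.5565     5,032.6695
  4     2,125.00     1,550.4219     6,201.6876
  5     2,125.00     1,432.9223     7,164.6113
  6     2,125.00     1,324.3274     7,945.9645
  7    27,125.00    15,623.5212   109,364.6485
  Σ                 25,387.8210   141,303.7692
P = 25,387.8210; Macaulay duration = 141,303.7692 / 25,387.8210 = 5.56581 years.
Modified duration = D_Mac / (1 + y) = 5.56581 / 1.082 = 5.14400 years.

5.144 years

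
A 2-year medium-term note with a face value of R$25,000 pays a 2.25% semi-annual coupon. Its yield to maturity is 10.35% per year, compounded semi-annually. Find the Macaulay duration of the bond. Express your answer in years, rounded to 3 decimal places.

Periodic yield y = 0.05175. Discount each cash flow and weight by its period:
  t   CF        PV=CF/(1+0.05175)^t    t·PV
  1       281.25       267.4115       267.4115
  2       281.25       254.2538       508.5076
  3       281.25       241.7436       725.2308
  4    25,281.25    20,660.8631    82,643.4525
  Σ                 21,424.2720    84,144.6024
Price P = Σ PV = 21,424.2720.
Macaulay duration = Σ(t·PV) / P = 84,144.6024 / 21,424.2720 = 3.92754 half-year periods.
In years: 3.92754 / 2 = 1.96377 years.

1.964 years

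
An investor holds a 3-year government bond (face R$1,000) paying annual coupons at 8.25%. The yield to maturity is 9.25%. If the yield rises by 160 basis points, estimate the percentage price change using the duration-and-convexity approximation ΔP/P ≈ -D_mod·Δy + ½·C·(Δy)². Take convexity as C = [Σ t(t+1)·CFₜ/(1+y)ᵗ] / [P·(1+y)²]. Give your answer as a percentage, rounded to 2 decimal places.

-3.95%

With y = 0.0925:
  t   CF        PV=CF/(1+0.0925)^t    t·PV        t(t+1)·PV
  1        82.50        75.5149        75.5149         151.0297
  2        82.50        69.1212       138.2423         414.7270
  3     1,082.50       830.1634     2,490.4901       9,961.9605
  Σ                    974.7994     2,704.2473      10,527.7172
P = 974.7994; D_Mac = 2.77416 yrs; D_mod = 2.53927 yrs; C = 9.04849.
Duration effect: -2.53927 × (+0.016) = -0.040628
Convexity effect: 0.5 × 9.04849 × (0.016)² = +0.0011582
ΔP/P ≈ -0.040628 + 0.0011582 = -0.039470 = -3.9470%.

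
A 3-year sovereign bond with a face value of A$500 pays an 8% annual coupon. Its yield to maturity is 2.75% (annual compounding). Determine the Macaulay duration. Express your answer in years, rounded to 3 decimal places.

2.799 years

Periodic yield y = 0.0275. Discount each cash flow and weight by its year:
  t   CF        PV=CF/(1+0.0275)^t    t·PV
  1        40.00        38.9294        38.9294
  2        40.00        37.8875        75.7751
  3       540.00       497.7924     1,493.3772
  Σ                    574.6094     1,608.0817
Price P = Σ PV = 574.6094.
Macaulay duration = Σ(t·PV) / P = 1,608.0817 / 574.6094 = 2.79857 years.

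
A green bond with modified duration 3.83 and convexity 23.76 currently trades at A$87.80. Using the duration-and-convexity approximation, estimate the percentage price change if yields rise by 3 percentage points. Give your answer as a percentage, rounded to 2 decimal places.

-10.42%

Duration effect: -D_mod·Δy = -3.83 × (+0.03) = -0.114900
Convexity effect: ½·C·(Δy)² = 0.5 × 23.76 × (0.03)² = +0.0106920
ΔP/P ≈ -0.114900 + 0.0106920 = -0.104208
= -10.4208%.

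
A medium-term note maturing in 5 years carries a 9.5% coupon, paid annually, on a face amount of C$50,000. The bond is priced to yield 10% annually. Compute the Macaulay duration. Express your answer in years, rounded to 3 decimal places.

4.196 years

Periodic yield y = 0.1. Discount each cash flow and weight by its year:
  t   CF        PV=CF/(1+0.1)^t    t·PV
  1     4,750.00     4,318.1818     4,318.1818
  2     4,750.00     3,925.6198     7,851.2397
  3     4,750.00     3,568.7453    10,706.2359
  4     4,750.00     3,244.3139    12,977.2557
  5    54,750.00    33,995.4424   169,977.2122
  Σ                 49,052.3033   205,830.1252
Price P = Σ PV = 49,052.3033.
Macaulay duration = Σ(t·PV) / P = 205,830.1252 / 49,052.3033 = 4.19614 years.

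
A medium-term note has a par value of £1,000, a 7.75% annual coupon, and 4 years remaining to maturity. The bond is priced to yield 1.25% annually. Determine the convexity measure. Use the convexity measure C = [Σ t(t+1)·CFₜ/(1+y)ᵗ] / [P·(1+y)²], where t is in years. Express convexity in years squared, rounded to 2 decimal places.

17.15

With y = 0.0125:
  t   CF        PV=CF/(1+0.0125)^t    t·PV        t(t+1)·PV
  1        77.50        76.5432        76.5432         153.0864
  2        77.50        75.5982       151.1965         453.5894
  3        77.50        74.6649       223.9948         895.9790
  4     1,077.50     1,025.2674     4,101.0696      20,505.3481
  Σ                  1,252.0738     4,552.8041      22,008.0030
P = 1,252.0738.
Convexity = Σ t(t+1)·PV / [P·(1+y)²] = 22,008.0030 / (1,252.0738 × 1.025156) = 17.14591.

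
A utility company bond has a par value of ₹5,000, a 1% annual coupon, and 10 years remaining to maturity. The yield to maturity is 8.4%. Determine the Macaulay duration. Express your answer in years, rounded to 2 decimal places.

Periodic yield y = 0.084. Discount each cash flow and weight by its year:
  t   CF        PV=CF/(1+0.084)^t    t·PV
  1        50.00        46.1255        46.1255
  2        50.00        42.5512        85.1023
  3        50.00        39.2538       117.7615
  4        50.00        36.2120       144.8481
  5        50.00        33.4059       167.0297
  6        50.00        30.8173       184.9037
  7        50.00        28.4292       199.0046
  8        50.00        26.2262       209.8098
  9        50.00        24.1939       217.7454
  10    5,050.00     2,254.2317    22,542.3172
  Σ                  2,561.4468    23,914.6477
Price P = Σ PV = 2,561.4468.
Macaulay duration = Σ(t·PV) / P = 23,914.6477 / 2,561.4468 = 9.33638 years.

9.34 years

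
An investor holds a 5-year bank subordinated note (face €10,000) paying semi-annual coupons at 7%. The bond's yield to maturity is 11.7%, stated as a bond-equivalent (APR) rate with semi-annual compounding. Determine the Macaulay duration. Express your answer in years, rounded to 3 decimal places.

Periodic yield y = 0.0585. Discount each cash flow and weight by its period:
  t   CF        PV=CF/(1+0.0585)^t    t·PV
  1       350.00       330.6566       330.6566
  2       350.00       312.3822       624.7645
  3       350.00       295.1178       885.3535
  4       350.00       278.8076     1,115.2304
  5       350.00       263.3988     1,316.9938
  6       350.00       248.8415     1,493.0492
  7       350.00       235.0888     1,645.6219
  8       350.00       222.0962     1,776.7697
  9       350.00       209.8216     1,888.3948
  10   10,350.00     5,861.8098    58,618.0985
  Σ                  8,258.0211    69,694.9327
Price P = Σ PV = 8,258.0211.
Macaulay duration = Σ(t·PV) / P = 69,694.9327 / 8,258.0211 = 8.43967 half-year periods.
In years: 8.43967 / 2 = 4.21983 years.

4.220 years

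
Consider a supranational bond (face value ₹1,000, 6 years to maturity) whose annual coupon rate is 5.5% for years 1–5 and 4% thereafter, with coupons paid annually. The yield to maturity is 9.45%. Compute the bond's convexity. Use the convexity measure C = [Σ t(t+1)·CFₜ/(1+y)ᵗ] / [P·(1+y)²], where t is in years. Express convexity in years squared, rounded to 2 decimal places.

With y = 0.0945:
  t   CF        PV=CF/(1+0.0945)^t    t·PV        t(t+1)·PV
  1        55.00        50.2513        50.2513         100.5025
  2        55.00        45.9125        91.8250         275.4751
  3        55.00        41.9484       125.8452         503.3808
  4        55.00        38.3265       153.3062         766.5308
  5        55.00        35.0174       175.0870       1,050.5219
  6     1,040.00       604.9768     3,629.8610      25,409.0270
  Σ                    816.4329     4,226.1756      28,105.4381
P = 816.4329.
Convexity = Σ t(t+1)·PV / [P·(1+y)²] = 28,105.4381 / (816.4329 × 1.197930) = 28.73679.

28.74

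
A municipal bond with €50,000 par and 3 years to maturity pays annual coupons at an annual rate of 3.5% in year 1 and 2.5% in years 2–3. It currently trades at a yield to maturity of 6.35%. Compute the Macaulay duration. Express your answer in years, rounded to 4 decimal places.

Periodic yield y = 0.0635. Discount each cash flow and weight by its year:
  t   CF        PV=CF/(1+0.0635)^t    t·PV
  1     1,750.00     1,645.5101     1,645.5101
  2     1,250.00     1,105.1851     2,210.3702
  3    51,250.00    42,607.0423   127,821.1268
  Σ                 45,357.7375   131,677.0071
Price P = Σ PV = 45,357.7375.
Macaulay duration = Σ(t·PV) / P = 131,677.0071 / 45,357.7375 = 2.90308 years.

2.9031 years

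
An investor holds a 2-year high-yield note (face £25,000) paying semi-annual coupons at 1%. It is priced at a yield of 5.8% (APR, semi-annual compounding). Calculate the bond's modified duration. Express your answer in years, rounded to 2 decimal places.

Periodic yield y = 0.029. First find Macaulay duration:
  t   CF        PV=CF/(1+0.029)^t    t·PV
  1       125.00       121.4772       121.4772
  2       125.00       118.0536       236.1072
  3       125.00       114.7265       344.1796
  4    25,125.00    22,410.1401    89,640.5604
  Σ                 22,764.3974    90,342.3243
P = 22,764.3974; Macaulay duration = 90,342.3243 / 22,764.3974 = 3.96858 half-year periods = 1.98429 years.
Modified duration = D_Mac / (1 + y) = 1.98429 / 1.029 = 1.92837 years.

1.93 years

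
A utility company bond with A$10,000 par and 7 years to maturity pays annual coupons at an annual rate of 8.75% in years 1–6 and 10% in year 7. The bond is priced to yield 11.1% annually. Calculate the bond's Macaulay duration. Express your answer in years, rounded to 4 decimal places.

Periodic yield y = 0.111. Discount each cash flow and weight by its year:
  t   CF        PV=CF/(1+0.111)^t    t·PV
  1       875.00       787.5788       787.5788
  2       875.00       708.8918     1,417.7835
  3       875.00       638.0664     1,914.1992
  4       875.00       574.3172     2,297.2688
  5       875.00       516.9372     2,584.6858
  6       875.00       465.2900     2,791.7399
  7    11,000.00     5,264.9503    36,854.6518
  Σ                  8,956.0315    48,647.9078
Price P = Σ PV = 8,956.0315.
Macaulay duration = Σ(t·PV) / P = 48,647.9078 / 8,956.0315 = 5.43186 years.

5.4319 years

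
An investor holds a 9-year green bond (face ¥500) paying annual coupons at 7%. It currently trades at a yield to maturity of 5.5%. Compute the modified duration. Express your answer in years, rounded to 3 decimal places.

6.711 years

Periodic yield y = 0.055. First find Macaulay duration:
  t   CF        PV=CF/(1+0.055)^t    t·PV
  1        35.00        33.1754        33.1754
  2        35.00        31.4458        62.8917
  3        35.00        29.8065        89.4194
  4        35.00        28.2526       113.0103
  5        35.00        26.7797       133.8985
  6        35.00        25.3836       152.3016
  7        35.00        24.0603       168.4220
  8        35.00        22.8060       182.4477
  9       535.00       330.4317     2,973.8849
  Σ                    552.1415     3,909.4515
P = 552.1415; Macaulay duration = 3,909.4515 / 552.1415 = 7.08053 years.
Modified duration = D_Mac / (1 + y) = 7.08053 / 1.055 = 6.71140 years.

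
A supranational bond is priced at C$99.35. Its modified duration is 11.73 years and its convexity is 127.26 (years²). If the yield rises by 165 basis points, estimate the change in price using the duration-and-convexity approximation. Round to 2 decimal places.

Duration effect: -D_mod·Δy = -11.73 × (+0.0165) = -0.193545
Convexity effect: ½·C·(Δy)² = 0.5 × 127.26 × (0.0165)² = +0.0173232675
ΔP/P ≈ -0.193545 + 0.0173232675 = -0.1762217325
ΔP ≈ 99.35 × (-0.1762217325) = -17.507629123875.

-C$17.51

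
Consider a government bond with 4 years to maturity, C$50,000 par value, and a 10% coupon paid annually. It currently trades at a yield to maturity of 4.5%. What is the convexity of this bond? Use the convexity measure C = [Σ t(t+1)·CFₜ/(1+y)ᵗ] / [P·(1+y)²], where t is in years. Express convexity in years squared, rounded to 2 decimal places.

15.48

With y = 0.045:
  t   CF        PV=CF/(1+0.045)^t    t·PV        t(t+1)·PV
  1     5,000.00     4,784.6890     4,784.6890       9,569.3780
  2     5,000.00     4,578.6498     9,157.2995      27,471.8985
  3     5,000.00     4,381.4830    13,144.4491      52,577.7962
  4    55,000.00    46,120.8739   184,483.4956     922,417.4780
  Σ                 59,865.6957   211,569.9332   1,012,036.5507
P = 59,865.6957.
Convexity = Σ t(t+1)·PV / [P·(1+y)²] = 1,012,036.5507 / (59,865.6957 × 1.092025) = 15.48052.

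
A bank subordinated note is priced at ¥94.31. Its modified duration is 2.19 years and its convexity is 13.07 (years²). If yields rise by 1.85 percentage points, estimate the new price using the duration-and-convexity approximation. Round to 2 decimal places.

Duration effect: -D_mod·Δy = -2.19 × (+0.0185) = -0.040515
Convexity effect: ½·C·(Δy)² = 0.5 × 13.07 × (0.0185)² = +0.00223660375
ΔP/P ≈ -0.040515 + 0.00223660375 = -0.03827839625
New price ≈ 94.31 × (1 - 0.03827839625) = 90.6999644496625.

¥90.70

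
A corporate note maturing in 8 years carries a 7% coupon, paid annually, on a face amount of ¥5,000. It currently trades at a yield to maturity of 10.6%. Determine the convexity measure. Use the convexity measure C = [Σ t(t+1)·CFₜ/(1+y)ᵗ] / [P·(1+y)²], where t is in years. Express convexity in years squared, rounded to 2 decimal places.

With y = 0.106:
  t   CF        PV=CF/(1+0.106)^t    t·PV        t(t+1)·PV
  1       350.00       316.4557       316.4557         632.9114
  2       350.00       286.1263       572.2526       1,716.7578
  3       350.00       258.7037       776.1111       3,104.4446
  4       350.00       233.9093       935.6373       4,678.1865
  5       350.00       211.4913     1,057.4563       6,344.7376
  6       350.00       191.2217     1,147.3305       8,031.3134
  7       350.00       172.8949     1,210.2642       9,682.1138
  8     5,350.00     2,389.5315    19,116.2523     172,046.2705
  Σ                  4,060.3345    25,131.7600     206,236.7356
P = 4,060.3345.
Convexity = Σ t(t+1)·PV / [P·(1+y)²] = 206,236.7356 / (4,060.3345 × 1.223236) = 41.52350.

41.52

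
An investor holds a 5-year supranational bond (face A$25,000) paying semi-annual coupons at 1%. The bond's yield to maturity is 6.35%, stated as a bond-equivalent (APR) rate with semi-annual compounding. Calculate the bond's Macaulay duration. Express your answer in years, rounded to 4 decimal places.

4.8701 years

Periodic yield y = 0.03175. Discount each cash flow and weight by its period:
  t   CF        PV=CF/(1+0.03175)^t    t·PV
  1       125.00       121.1534       121.1534
  2       125.00       117.4251       234.8503
  3       125.00       113.8116       341.4348
  4       125.00       110.3093       441.2372
  5       125.00       106.9148       534.5738
  6       125.00       103.6247       621.7480
  7       125.00       100.4358       703.0508
  8       125.00        97.3451       778.7610
  9       125.00        94.3495       849.1457
  10   25,125.00    18,380.6682   183,806.6818
  Σ                 19,346.0375   188,432.6367
Price P = Σ PV = 19,346.0375.
Macaulay duration = Σ(t·PV) / P = 188,432.6367 / 19,346.0375 = 9.74012 half-year periods.
In years: 9.74012 / 2 = 4.87006 years.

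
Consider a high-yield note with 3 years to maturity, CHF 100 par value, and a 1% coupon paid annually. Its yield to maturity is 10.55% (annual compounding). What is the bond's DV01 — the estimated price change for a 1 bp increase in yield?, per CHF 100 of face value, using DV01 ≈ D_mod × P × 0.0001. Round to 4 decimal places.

CHF 0.0205

Periodic yield y = 0.1055.
  t   CF        PV=CF/(1+0.1055)^t    t·PV
  1         1.00         0.9046         0.9046
  2         1.00         0.8182         1.6365
  3       101.00        74.7558       224.2675
  Σ                     76.4787       226.8086
P = 76.4787; D_Mac = 2.96565 yrs; D_mod = 2.68263 yrs.
DV01 ≈ 2.68263 × 76.4787 × 0.0001 = 0.020516.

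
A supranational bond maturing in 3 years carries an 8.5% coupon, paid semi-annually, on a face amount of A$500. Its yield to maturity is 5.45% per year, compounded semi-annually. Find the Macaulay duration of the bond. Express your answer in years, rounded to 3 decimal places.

2.724 years

Periodic yield y = 0.02725. Discount each cash flow and weight by its period:
  t   CF        PV=CF/(1+0.02725)^t    t·PV
  1        21.25        20.6863        20.6863
  2        21.25        20.1376        40.2751
  3        21.25        19.6034        58.8101
  4        21.25        19.0833        76.3334
  5        21.25        18.5771        92.8856
  6       521.25       443.5976     2,661.5855
  Σ                    541.6852     2,950.5759
Price P = Σ PV = 541.6852.
Macaulay duration = Σ(t·PV) / P = 2,950.5759 / 541.6852 = 5.44703 half-year periods.
In years: 5.44703 / 2 = 2.72352 years.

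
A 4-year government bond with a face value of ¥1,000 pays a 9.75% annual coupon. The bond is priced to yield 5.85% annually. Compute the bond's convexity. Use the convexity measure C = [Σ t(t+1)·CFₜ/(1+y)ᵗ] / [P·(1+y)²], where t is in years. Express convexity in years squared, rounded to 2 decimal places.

15.07

With y = 0.0585:
  t   CF        PV=CF/(1+0.0585)^t    t·PV        t(t+1)·PV
  1        97.50        92.1115        92.1115         184.2230
  2        97.50        87.0208       174.0415         522.1246
  3        97.50        82.2114       246.6342         986.5368
  4     1,097.50       874.2609     3,497.0438      17,485.2190
  Σ                  1,135.6046     4,009.8310      19,178.1033
P = 1,135.6046.
Convexity = Σ t(t+1)·PV / [P·(1+y)²] = 19,178.1033 / (1,135.6046 × 1.120422) = 15.07290.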